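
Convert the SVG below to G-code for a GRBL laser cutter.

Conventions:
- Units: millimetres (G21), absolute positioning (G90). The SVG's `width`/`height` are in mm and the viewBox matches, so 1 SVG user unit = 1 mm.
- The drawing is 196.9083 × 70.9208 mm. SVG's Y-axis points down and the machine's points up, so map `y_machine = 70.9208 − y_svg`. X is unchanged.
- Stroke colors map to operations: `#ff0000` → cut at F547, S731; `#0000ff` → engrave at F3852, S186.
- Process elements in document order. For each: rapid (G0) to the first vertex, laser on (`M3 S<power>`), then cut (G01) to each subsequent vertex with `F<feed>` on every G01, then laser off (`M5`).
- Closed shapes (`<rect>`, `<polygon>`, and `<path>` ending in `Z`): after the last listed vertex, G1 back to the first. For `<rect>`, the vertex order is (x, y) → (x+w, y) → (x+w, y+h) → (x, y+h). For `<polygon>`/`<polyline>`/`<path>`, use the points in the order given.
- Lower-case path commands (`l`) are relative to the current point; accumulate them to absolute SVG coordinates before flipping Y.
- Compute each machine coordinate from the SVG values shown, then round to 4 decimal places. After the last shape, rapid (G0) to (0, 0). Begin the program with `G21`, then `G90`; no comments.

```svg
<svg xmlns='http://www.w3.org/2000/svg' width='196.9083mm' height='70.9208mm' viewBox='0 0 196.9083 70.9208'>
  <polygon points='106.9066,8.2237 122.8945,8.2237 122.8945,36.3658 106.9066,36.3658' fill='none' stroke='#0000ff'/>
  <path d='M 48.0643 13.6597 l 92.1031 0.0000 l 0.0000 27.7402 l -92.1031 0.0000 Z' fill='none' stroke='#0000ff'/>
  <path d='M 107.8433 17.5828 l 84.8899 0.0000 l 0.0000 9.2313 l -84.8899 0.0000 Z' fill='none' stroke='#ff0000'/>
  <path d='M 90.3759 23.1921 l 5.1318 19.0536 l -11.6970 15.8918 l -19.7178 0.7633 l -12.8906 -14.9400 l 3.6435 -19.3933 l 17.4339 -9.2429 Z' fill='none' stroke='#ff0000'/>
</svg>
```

viewBox `0 0 196.9083 70.9208` with mm width/height → 1 unit = 1 mm. Flip: y_m = 70.9208 − y_svg.

**Shape 1** — `<polygon>` rectangle, stroke `#0000ff` → engrave (S186, F3852). Machine vertices: (106.9066,62.6971) → (122.8945,62.6971) → (122.8945,34.5550) → (106.9066,34.5550) → (106.9066,62.6971). Closed: final G1 returns to the first vertex.

**Shape 2** — `<path>` rectangle, stroke `#0000ff` → engrave (S186, F3852). Machine vertices: (48.0643,57.2611) → (140.1674,57.2611) → (140.1674,29.5209) → (48.0643,29.5209) → (48.0643,57.2611). Closed: final G1 returns to the first vertex.

**Shape 3** — `<path>` rectangle, stroke `#ff0000` → cut (S731, F547). Machine vertices: (107.8433,53.3380) → (192.7332,53.3380) → (192.7332,44.1067) → (107.8433,44.1067) → (107.8433,53.3380). Closed: final G1 returns to the first vertex.

**Shape 4** — `<path>` regular polygon, stroke `#ff0000` → cut (S731, F547). Machine vertices: (90.3759,47.7287) → (95.5077,28.6751) → (83.8107,12.7833) → (64.0929,12.0200) → (51.2023,26.9600) → (54.8458,46.3533) → (72.2797,55.5962) → (90.3759,47.7287). Closed: final G1 returns to the first vertex.

G21
G90
G0 X106.9066 Y62.6971
M3 S186
G01 X122.8945 Y62.6971 F3852
G01 X122.8945 Y34.5550 F3852
G01 X106.9066 Y34.5550 F3852
G01 X106.9066 Y62.6971 F3852
M5
G0 X48.0643 Y57.2611
M3 S186
G01 X140.1674 Y57.2611 F3852
G01 X140.1674 Y29.5209 F3852
G01 X48.0643 Y29.5209 F3852
G01 X48.0643 Y57.2611 F3852
M5
G0 X107.8433 Y53.3380
M3 S731
G01 X192.7332 Y53.3380 F547
G01 X192.7332 Y44.1067 F547
G01 X107.8433 Y44.1067 F547
G01 X107.8433 Y53.3380 F547
M5
G0 X90.3759 Y47.7287
M3 S731
G01 X95.5077 Y28.6751 F547
G01 X83.8107 Y12.7833 F547
G01 X64.0929 Y12.0200 F547
G01 X51.2023 Y26.9600 F547
G01 X54.8458 Y46.3533 F547
G01 X72.2797 Y55.5962 F547
G01 X90.3759 Y47.7287 F547
M5
G0 X0.0000 Y0.0000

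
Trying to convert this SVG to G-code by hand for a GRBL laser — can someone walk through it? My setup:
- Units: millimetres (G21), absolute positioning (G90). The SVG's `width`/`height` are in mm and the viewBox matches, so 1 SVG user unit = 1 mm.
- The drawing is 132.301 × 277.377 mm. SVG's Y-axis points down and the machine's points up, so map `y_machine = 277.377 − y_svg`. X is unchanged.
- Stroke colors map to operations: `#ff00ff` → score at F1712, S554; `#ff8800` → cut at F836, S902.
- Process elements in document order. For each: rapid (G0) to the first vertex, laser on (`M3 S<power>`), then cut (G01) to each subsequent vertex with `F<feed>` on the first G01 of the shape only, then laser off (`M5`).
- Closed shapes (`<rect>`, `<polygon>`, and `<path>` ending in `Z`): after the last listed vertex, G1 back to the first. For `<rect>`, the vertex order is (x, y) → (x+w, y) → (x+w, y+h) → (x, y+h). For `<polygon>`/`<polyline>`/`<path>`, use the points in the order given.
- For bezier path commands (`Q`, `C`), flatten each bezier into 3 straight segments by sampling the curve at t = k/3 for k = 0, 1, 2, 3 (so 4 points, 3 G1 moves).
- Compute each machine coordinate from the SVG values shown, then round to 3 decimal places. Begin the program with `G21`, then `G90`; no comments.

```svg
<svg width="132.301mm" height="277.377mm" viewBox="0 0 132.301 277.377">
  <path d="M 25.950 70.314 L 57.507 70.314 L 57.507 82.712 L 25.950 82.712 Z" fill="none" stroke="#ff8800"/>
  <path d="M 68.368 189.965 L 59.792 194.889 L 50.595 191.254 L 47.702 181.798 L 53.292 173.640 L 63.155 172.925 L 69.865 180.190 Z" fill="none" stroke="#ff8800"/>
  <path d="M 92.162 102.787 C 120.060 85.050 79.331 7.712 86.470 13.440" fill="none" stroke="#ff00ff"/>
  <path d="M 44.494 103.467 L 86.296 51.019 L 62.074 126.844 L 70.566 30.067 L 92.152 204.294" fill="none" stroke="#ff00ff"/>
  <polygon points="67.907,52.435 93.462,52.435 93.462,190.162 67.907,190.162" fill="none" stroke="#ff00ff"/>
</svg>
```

viewBox `0 0 132.301 277.377` with mm width/height → 1 unit = 1 mm. Flip: y_m = 277.377 − y_svg.

**Shape 1** — `<path>` rectangle, stroke `#ff8800` → cut (S902, F836). Machine vertices: (25.950,207.063) → (57.507,207.063) → (57.507,194.665) → (25.950,194.665) → (25.950,207.063). Closed: final G1 returns to the first vertex.

**Shape 2** — `<path>` regular polygon, stroke `#ff8800` → cut (S902, F836). Machine vertices: (68.368,87.412) → (59.792,82.488) → (50.595,86.123) → (47.702,95.579) → (53.292,103.737) → (63.155,104.452) → (69.865,97.187) → (68.368,87.412). Closed: final G1 returns to the first vertex.

**Shape 3** — `<path>` cubic bezier, stroke `#ff00ff` → score (S554, F1712). Control points (SVG): P0=(92.162,102.787), P1=(120.060,85.050), P2=(79.331,7.712), P3=(86.470,13.440); sampled at t=k/3. Machine vertices: (92.162,174.590) → (101.499,206.910) → (90.972,247.260) → (86.470,263.937). Open path.

**Shape 4** — `<path>` open polyline, stroke `#ff00ff` → score (S554, F1712). Machine vertices: (44.494,173.910) → (86.296,226.358) → (62.074,150.533) → (70.566,247.310) → (92.152,73.083). Open path.

**Shape 5** — `<polygon>` rectangle, stroke `#ff00ff` → score (S554, F1712). Machine vertices: (67.907,224.942) → (93.462,224.942) → (93.462,87.215) → (67.907,87.215) → (67.907,224.942). Closed: final G1 returns to the first vertex.

G21
G90
G0 X25.950 Y207.063
M3 S902
G01 X57.507 Y207.063 F836
G01 X57.507 Y194.665
G01 X25.950 Y194.665
G01 X25.950 Y207.063
M5
G0 X68.368 Y87.412
M3 S902
G01 X59.792 Y82.488 F836
G01 X50.595 Y86.123
G01 X47.702 Y95.579
G01 X53.292 Y103.737
G01 X63.155 Y104.452
G01 X69.865 Y97.187
G01 X68.368 Y87.412
M5
G0 X92.162 Y174.590
M3 S554
G01 X101.499 Y206.910 F1712
G01 X90.972 Y247.260
G01 X86.470 Y263.937
M5
G0 X44.494 Y173.910
M3 S554
G01 X86.296 Y226.358 F1712
G01 X62.074 Y150.533
G01 X70.566 Y247.310
G01 X92.152 Y73.083
M5
G0 X67.907 Y224.942
M3 S554
G01 X93.462 Y224.942 F1712
G01 X93.462 Y87.215
G01 X67.907 Y87.215
G01 X67.907 Y224.942
M5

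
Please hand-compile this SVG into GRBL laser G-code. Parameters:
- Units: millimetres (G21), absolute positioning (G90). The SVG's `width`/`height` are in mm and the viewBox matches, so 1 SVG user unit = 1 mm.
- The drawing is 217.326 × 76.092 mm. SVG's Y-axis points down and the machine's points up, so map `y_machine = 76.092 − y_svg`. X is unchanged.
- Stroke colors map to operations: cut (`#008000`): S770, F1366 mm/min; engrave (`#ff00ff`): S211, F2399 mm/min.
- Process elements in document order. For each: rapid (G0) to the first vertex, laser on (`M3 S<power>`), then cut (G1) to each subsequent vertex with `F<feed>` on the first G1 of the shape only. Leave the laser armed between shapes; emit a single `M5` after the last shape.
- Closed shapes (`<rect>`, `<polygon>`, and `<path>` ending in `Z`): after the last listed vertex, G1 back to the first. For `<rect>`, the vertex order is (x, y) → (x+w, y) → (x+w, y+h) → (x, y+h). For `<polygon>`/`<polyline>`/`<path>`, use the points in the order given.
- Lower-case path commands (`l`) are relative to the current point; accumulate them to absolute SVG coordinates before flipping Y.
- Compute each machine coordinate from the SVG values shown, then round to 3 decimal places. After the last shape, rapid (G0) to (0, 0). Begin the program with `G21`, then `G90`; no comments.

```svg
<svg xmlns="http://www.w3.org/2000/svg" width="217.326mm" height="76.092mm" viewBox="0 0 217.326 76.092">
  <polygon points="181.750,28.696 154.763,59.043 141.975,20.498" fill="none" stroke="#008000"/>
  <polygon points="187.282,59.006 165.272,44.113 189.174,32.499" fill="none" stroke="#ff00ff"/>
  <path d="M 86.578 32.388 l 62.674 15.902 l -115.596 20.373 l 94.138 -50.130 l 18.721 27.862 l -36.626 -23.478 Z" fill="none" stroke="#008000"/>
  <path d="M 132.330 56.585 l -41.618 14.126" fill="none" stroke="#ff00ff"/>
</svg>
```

Since the viewBox matches the mm dimensions, user units are millimetres directly. The only transform is the Y-flip y_m = 76.092 − y_svg.

Shape 1 is a regular polygon drawn with `<polygon>`. Its stroke #008000 means cut at S770, F1366. After flipping Y the toolpath is (181.750,47.396) → (154.763,17.049) → (141.975,55.594) → (181.750,47.396), returning to the start.

Shape 2 is a regular polygon drawn with `<polygon>`. Its stroke #ff00ff means engrave at S211, F2399. After flipping Y the toolpath is (187.282,17.086) → (165.272,31.979) → (189.174,43.593) → (187.282,17.086), returning to the start.

Shape 3 is a closed polygon drawn with `<path>`. Its stroke #008000 means cut at S770, F1366. After flipping Y the toolpath is (86.578,43.704) → (149.252,27.802) → (33.656,7.429) → (127.794,57.559) → (146.515,29.697) → (109.889,53.175) → (86.578,43.704), returning to the start.

Shape 4 is a line segment drawn with `<path>`. Its stroke #ff00ff means engrave at S211, F2399. After flipping Y the toolpath is (132.330,19.507) → (90.712,5.381).

G21
G90
G0 X181.750 Y47.396
M3 S770
G1 X154.763 Y17.049 F1366
G1 X141.975 Y55.594
G1 X181.750 Y47.396
G0 X187.282 Y17.086
M3 S211
G1 X165.272 Y31.979 F2399
G1 X189.174 Y43.593
G1 X187.282 Y17.086
G0 X86.578 Y43.704
M3 S770
G1 X149.252 Y27.802 F1366
G1 X33.656 Y7.429
G1 X127.794 Y57.559
G1 X146.515 Y29.697
G1 X109.889 Y53.175
G1 X86.578 Y43.704
G0 X132.330 Y19.507
M3 S211
G1 X90.712 Y5.381 F2399
M5
G0 X0.000 Y0.000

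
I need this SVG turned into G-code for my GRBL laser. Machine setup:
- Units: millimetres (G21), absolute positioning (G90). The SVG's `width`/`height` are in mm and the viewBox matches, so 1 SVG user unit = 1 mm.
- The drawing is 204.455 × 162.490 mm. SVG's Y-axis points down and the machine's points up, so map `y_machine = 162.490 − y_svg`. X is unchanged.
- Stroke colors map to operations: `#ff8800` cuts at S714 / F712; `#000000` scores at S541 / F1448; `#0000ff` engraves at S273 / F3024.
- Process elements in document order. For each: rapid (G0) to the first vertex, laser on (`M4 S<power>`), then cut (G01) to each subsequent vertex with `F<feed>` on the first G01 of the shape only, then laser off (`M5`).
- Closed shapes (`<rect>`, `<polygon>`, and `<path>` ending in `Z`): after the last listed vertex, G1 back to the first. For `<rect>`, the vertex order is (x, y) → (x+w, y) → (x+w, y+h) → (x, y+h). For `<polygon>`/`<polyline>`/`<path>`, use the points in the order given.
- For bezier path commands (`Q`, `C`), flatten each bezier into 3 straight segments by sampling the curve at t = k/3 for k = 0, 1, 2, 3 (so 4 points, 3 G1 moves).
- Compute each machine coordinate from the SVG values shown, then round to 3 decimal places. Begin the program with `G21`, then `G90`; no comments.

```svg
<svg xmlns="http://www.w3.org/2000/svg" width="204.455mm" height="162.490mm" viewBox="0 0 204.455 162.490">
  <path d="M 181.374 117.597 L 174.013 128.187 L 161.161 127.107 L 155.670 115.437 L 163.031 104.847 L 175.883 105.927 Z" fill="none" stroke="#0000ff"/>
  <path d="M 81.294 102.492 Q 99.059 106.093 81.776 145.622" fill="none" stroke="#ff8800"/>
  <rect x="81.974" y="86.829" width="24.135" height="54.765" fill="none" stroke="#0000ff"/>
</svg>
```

viewBox `0 0 204.455 162.490` with mm width/height → 1 unit = 1 mm. Flip: y_m = 162.490 − y_svg.

**Shape 1** — `<path>` regular polygon, stroke `#0000ff` → engrave (S273, F3024). Machine vertices: (181.374,44.893) → (174.013,34.303) → (161.161,35.383) → (155.670,47.053) → (163.031,57.643) → (175.883,56.563) → (181.374,44.893). Closed: final G1 returns to the first vertex.

**Shape 2** — `<path>` quadratic bezier, stroke `#ff8800` → cut (S714, F712). Control points (SVG): P0=(81.294,102.492), P1=(99.059,106.093), P2=(81.776,145.622); sampled at t=k/3. Machine vertices: (81.294,59.998) → (89.243,53.605) → (89.404,39.229) → (81.776,16.868). Open path.

**Shape 3** — `<rect>` rectangle, stroke `#0000ff` → engrave (S273, F3024). Machine vertices: (81.974,75.661) → (106.109,75.661) → (106.109,20.896) → (81.974,20.896) → (81.974,75.661). Closed: final G1 returns to the first vertex.

G21
G90
G0 X181.374 Y44.893
M4 S273
G01 X174.013 Y34.303 F3024
G01 X161.161 Y35.383
G01 X155.670 Y47.053
G01 X163.031 Y57.643
G01 X175.883 Y56.563
G01 X181.374 Y44.893
M5
G0 X81.294 Y59.998
M4 S714
G01 X89.243 Y53.605 F712
G01 X89.404 Y39.229
G01 X81.776 Y16.868
M5
G0 X81.974 Y75.661
M4 S273
G01 X106.109 Y75.661 F3024
G01 X106.109 Y20.896
G01 X81.974 Y20.896
G01 X81.974 Y75.661
M5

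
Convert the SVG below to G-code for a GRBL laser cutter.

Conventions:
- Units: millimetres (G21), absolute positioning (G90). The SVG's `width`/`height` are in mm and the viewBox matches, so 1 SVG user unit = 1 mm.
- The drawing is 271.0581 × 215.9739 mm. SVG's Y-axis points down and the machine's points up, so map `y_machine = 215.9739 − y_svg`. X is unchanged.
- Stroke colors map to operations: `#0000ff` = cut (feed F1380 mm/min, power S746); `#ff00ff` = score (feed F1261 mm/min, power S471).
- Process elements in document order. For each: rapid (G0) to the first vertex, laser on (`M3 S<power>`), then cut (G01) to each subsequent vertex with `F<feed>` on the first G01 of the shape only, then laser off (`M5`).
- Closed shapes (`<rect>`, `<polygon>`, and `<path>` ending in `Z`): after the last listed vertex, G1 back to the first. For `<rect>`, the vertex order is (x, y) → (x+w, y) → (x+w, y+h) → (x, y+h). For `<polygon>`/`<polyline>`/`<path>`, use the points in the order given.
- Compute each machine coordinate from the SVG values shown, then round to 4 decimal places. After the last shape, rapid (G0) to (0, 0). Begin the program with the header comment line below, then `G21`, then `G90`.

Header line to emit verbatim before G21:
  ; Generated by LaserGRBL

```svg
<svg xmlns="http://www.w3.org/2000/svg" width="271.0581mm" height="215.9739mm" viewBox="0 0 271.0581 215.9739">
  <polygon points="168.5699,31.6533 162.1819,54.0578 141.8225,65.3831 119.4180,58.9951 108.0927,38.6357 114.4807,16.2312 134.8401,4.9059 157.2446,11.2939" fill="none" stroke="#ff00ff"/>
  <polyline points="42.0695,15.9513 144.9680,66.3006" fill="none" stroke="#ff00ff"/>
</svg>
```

viewBox `0 0 271.0581 215.9739` with mm width/height → 1 unit = 1 mm. Flip: y_m = 215.9739 − y_svg.

**Shape 1** — `<polygon>` regular polygon, stroke `#ff00ff` → score (S471, F1261). Machine vertices: (168.5699,184.3206) → (162.1819,161.9161) → (141.8225,150.5908) → (119.4180,156.9788) → (108.0927,177.3382) → (114.4807,199.7427) → (134.8401,211.0680) → (157.2446,204.6800) → (168.5699,184.3206). Closed: final G1 returns to the first vertex.

**Shape 2** — `<polyline>` line segment, stroke `#ff00ff` → score (S471, F1261). Machine vertices: (42.0695,200.0226) → (144.9680,149.6733). Open path.

; Generated by LaserGRBL
G21
G90
G0 X168.5699 Y184.3206
M3 S471
G01 X162.1819 Y161.9161 F1261
G01 X141.8225 Y150.5908
G01 X119.4180 Y156.9788
G01 X108.0927 Y177.3382
G01 X114.4807 Y199.7427
G01 X134.8401 Y211.0680
G01 X157.2446 Y204.6800
G01 X168.5699 Y184.3206
M5
G0 X42.0695 Y200.0226
M3 S471
G01 X144.9680 Y149.6733 F1261
M5
G0 X0.0000 Y0.0000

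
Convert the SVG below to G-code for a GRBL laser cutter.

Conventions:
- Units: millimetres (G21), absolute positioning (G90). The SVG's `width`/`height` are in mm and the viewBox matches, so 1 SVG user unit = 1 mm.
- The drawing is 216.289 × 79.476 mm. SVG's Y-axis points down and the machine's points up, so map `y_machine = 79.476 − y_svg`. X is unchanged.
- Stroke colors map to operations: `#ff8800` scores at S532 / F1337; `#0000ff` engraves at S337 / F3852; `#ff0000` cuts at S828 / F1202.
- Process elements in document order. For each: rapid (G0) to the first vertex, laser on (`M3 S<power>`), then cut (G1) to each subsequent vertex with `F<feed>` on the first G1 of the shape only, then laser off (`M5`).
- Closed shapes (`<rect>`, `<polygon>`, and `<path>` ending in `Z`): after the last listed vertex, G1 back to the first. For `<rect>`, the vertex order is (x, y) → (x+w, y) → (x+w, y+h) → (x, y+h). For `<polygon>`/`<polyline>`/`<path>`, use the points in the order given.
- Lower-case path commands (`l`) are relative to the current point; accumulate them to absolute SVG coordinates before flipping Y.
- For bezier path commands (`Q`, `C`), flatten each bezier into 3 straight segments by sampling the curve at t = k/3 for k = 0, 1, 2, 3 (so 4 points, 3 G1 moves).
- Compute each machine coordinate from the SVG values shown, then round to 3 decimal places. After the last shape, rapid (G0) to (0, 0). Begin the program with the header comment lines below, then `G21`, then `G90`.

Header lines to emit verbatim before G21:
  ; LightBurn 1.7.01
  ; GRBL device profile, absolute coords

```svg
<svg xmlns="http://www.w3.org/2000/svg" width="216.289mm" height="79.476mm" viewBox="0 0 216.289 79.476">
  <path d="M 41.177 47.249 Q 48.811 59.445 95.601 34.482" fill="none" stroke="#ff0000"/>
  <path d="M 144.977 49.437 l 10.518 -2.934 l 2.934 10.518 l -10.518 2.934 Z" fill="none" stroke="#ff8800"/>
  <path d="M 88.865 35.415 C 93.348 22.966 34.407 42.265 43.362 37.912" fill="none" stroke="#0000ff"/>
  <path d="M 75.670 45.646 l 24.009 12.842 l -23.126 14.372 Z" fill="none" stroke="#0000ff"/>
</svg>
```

; LightBurn 1.7.01
; GRBL device profile, absolute coords
G21
G90
G0 X41.177 Y32.227
M3 S828
G1 X50.617 Y28.225 F1202
G1 X68.758 Y32.481
G1 X95.601 Y44.994
M5
G0 X144.977 Y30.039
M3 S532
G1 X155.495 Y32.973 F1337
G1 X158.429 Y22.455
G1 X147.911 Y19.521
G1 X144.977 Y30.039
M5
G0 X88.865 Y44.061
M3 S337
G1 X77.070 Y47.979 F3852
G1 X52.175 Y43.043
G1 X43.362 Y41.564
M5
G0 X75.670 Y33.830
M3 S337
G1 X99.679 Y20.988 F3852
G1 X76.553 Y6.616
G1 X75.670 Y33.830
M5
G0 X0.000 Y0.000

1 u = 1 mm; y_m = 79.476 − y.

[1] `<path>` quadratic bezier, #ff0000→cut S828 F1202: (41.177,32.227) → (50.617,28.225) → (68.758,32.481) → (95.601,44.994)

[2] `<path>` regular polygon, #ff8800→score S532 F1337: (144.977,30.039) → (155.495,32.973) → (158.429,22.455) → (147.911,19.521) → (144.977,30.039) (closed)

[3] `<path>` cubic bezier, #0000ff→engrave S337 F3852: (88.865,44.061) → (77.070,47.979) → (52.175,43.043) → (43.362,41.564)

[4] `<path>` regular polygon, #0000ff→engrave S337 F3852: (75.670,33.830) → (99.679,20.988) → (76.553,6.616) → (75.670,33.830) (closed)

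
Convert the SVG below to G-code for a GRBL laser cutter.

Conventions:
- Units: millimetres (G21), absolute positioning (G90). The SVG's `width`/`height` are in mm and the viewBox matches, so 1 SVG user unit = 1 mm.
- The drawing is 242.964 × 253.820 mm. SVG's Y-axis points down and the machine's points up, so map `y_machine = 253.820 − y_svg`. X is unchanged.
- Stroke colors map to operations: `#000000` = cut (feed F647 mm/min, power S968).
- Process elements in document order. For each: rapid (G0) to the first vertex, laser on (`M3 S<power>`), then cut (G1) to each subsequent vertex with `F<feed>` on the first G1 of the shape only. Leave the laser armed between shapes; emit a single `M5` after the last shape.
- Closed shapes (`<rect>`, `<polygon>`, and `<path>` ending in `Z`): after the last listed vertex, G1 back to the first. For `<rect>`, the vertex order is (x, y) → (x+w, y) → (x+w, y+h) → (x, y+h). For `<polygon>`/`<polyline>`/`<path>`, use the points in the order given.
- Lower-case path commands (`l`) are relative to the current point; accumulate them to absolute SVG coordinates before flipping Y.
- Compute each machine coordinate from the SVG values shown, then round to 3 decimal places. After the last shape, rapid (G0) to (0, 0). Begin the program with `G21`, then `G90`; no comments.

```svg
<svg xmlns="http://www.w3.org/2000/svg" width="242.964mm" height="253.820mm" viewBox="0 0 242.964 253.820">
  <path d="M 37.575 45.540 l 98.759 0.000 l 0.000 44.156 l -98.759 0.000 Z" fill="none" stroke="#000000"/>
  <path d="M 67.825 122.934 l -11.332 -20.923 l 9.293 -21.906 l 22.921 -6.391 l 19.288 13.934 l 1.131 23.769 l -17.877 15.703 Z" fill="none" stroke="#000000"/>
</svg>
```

Since the viewBox matches the mm dimensions, user units are millimetres directly. The only transform is the Y-flip y_m = 253.820 − y_svg.

Shape 1 is a rectangle drawn with `<path>`. Its stroke #000000 means cut at S968, F647. After flipping Y the toolpath is (37.575,208.280) → (136.334,208.280) → (136.334,164.124) → (37.575,164.124) → (37.575,208.280), returning to the start.

Shape 2 is a regular polygon drawn with `<path>`. Its stroke #000000 means cut at S968, F647. After flipping Y the toolpath is (67.825,130.886) → (56.493,151.809) → (65.786,173.715) → (88.707,180.106) → (107.995,166.172) → (109.126,142.403) → (91.249,126.700) → (67.825,130.886), returning to the start.

G21
G90
G0 X37.575 Y208.280
M3 S968
G1 X136.334 Y208.280 F647
G1 X136.334 Y164.124
G1 X37.575 Y164.124
G1 X37.575 Y208.280
G0 X67.825 Y130.886
M3 S968
G1 X56.493 Y151.809 F647
G1 X65.786 Y173.715
G1 X88.707 Y180.106
G1 X107.995 Y166.172
G1 X109.126 Y142.403
G1 X91.249 Y126.700
G1 X67.825 Y130.886
M5
G0 X0.000 Y0.000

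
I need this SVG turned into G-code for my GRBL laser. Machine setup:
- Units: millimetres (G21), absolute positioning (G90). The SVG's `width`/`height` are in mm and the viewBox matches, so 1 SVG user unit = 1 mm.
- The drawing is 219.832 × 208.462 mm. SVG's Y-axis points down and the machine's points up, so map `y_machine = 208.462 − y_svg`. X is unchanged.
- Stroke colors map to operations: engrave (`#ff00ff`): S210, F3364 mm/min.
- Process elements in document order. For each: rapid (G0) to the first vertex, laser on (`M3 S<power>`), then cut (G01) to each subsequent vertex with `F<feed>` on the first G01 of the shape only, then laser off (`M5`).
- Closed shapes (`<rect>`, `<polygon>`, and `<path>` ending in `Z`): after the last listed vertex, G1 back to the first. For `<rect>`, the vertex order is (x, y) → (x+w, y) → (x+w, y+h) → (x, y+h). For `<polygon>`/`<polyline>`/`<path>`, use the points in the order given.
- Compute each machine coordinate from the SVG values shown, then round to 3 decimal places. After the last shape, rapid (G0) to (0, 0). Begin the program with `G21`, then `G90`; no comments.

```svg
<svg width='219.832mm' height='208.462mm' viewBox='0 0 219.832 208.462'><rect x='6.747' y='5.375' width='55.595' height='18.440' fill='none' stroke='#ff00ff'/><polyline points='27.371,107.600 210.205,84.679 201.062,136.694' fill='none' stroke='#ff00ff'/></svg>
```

G21
G90
G0 X6.747 Y203.087
M3 S210
G01 X62.342 Y203.087 F3364
G01 X62.342 Y184.647
G01 X6.747 Y184.647
G01 X6.747 Y203.087
M5
G0 X27.371 Y100.862
M3 S210
G01 X210.205 Y123.783 F3364
G01 X201.062 Y71.768
M5
G0 X0.000 Y0.000

Since the viewBox matches the mm dimensions, user units are millimetres directly. The only transform is the Y-flip y_m = 208.462 − y_svg.

Shape 1 is a rectangle drawn with `<rect>`. Its stroke #ff00ff means engrave at S210, F3364. After flipping Y the toolpath is (6.747,203.087) → (62.342,203.087) → (62.342,184.647) → (6.747,184.647) → (6.747,203.087), returning to the start.

Shape 2 is a open polyline drawn with `<polyline>`. Its stroke #ff00ff means engrave at S210, F3364. After flipping Y the toolpath is (27.371,100.862) → (210.205,123.783) → (201.062,71.768).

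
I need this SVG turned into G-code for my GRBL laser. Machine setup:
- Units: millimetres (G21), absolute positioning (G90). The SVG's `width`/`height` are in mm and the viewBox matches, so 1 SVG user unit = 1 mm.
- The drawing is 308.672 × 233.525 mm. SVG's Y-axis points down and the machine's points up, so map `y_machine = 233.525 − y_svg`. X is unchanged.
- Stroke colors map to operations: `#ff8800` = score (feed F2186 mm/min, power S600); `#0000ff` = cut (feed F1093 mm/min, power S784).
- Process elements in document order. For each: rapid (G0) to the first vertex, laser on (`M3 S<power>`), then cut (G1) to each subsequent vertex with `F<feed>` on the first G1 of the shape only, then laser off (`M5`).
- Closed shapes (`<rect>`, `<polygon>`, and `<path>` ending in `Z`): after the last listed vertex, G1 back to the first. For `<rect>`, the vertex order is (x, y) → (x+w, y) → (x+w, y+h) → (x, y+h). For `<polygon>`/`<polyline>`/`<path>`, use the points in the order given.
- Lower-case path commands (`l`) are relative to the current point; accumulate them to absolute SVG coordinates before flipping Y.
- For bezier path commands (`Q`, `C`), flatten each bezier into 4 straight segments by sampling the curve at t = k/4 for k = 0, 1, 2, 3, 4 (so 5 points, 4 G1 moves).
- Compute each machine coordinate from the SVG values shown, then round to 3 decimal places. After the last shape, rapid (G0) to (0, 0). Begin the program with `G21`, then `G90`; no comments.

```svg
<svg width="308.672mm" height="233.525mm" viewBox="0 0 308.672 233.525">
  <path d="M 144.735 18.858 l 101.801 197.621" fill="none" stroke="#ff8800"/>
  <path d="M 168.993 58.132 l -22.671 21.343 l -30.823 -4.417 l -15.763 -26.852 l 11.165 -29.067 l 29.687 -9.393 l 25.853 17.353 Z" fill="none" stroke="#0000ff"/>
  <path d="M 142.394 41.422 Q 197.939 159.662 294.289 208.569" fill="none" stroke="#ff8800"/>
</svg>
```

G21
G90
G0 X144.735 Y214.667
M3 S600
G1 X246.536 Y17.046 F2186
M5
G0 X168.993 Y175.393
M3 S784
G1 X146.322 Y154.050 F1093
G1 X115.499 Y158.467
G1 X99.736 Y185.319
G1 X110.901 Y214.386
G1 X140.588 Y223.779
G1 X166.441 Y206.426
G1 X168.993 Y175.393
M5
G0 X142.394 Y192.103
M3 S600
G1 X172.717 Y137.316 F2186
G1 X208.140 Y91.196
G1 X248.664 Y53.743
G1 X294.289 Y24.956
M5
G0 X0.000 Y0.000

viewBox `0 0 308.672 233.525` with mm width/height → 1 unit = 1 mm. Flip: y_m = 233.525 − y_svg.

**Shape 1** — `<path>` line segment, stroke `#ff8800` → score (S600, F2186). Machine vertices: (144.735,214.667) → (246.536,17.046). Open path.

**Shape 2** — `<path>` regular polygon, stroke `#0000ff` → cut (S784, F1093). Machine vertices: (168.993,175.393) → (146.322,154.050) → (115.499,158.467) → (99.736,185.319) → (110.901,214.386) → (140.588,223.779) → (166.441,206.426) → (168.993,175.393). Closed: final G1 returns to the first vertex.

**Shape 3** — `<path>` quadratic bezier, stroke `#ff8800` → score (S600, F2186). Control points (SVG): P0=(142.394,41.422), P1=(197.939,159.662), P2=(294.289,208.569); sampled at t=k/4. Machine vertices: (142.394,192.103) → (172.717,137.316) → (208.140,91.196) → (248.664,53.743) → (294.289,24.956). Open path.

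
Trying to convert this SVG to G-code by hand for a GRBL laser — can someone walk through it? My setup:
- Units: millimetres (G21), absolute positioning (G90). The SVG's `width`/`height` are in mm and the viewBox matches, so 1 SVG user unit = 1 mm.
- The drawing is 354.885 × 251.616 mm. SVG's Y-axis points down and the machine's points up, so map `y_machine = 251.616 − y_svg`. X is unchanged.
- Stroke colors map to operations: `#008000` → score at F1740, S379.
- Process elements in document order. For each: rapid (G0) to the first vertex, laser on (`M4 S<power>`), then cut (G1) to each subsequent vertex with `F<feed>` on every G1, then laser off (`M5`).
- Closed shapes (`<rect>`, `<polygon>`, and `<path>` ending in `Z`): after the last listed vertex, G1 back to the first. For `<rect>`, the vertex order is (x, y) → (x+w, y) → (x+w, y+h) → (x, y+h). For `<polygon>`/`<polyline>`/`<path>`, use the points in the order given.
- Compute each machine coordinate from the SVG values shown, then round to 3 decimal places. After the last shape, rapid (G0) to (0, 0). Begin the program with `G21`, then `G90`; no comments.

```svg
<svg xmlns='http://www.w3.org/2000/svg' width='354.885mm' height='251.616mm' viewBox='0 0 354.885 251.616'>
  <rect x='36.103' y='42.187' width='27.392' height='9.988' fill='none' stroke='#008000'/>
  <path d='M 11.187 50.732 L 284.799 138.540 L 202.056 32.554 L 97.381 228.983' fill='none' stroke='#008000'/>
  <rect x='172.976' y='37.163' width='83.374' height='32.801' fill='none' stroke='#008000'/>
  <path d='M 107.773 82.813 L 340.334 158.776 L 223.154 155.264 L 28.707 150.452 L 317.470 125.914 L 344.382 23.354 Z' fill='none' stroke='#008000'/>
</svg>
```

G21
G90
G0 X36.103 Y209.429
M4 S379
G1 X63.495 Y209.429 F1740
G1 X63.495 Y199.441 F1740
G1 X36.103 Y199.441 F1740
G1 X36.103 Y209.429 F1740
M5
G0 X11.187 Y200.884
M4 S379
G1 X284.799 Y113.076 F1740
G1 X202.056 Y219.062 F1740
G1 X97.381 Y22.633 F1740
M5
G0 X172.976 Y214.453
M4 S379
G1 X256.350 Y214.453 F1740
G1 X256.350 Y181.652 F1740
G1 X172.976 Y181.652 F1740
G1 X172.976 Y214.453 F1740
M5
G0 X107.773 Y168.803
M4 S379
G1 X340.334 Y92.840 F1740
G1 X223.154 Y96.352 F1740
G1 X28.707 Y101.164 F1740
G1 X317.470 Y125.702 F1740
G1 X344.382 Y228.262 F1740
G1 X107.773 Y168.803 F1740
M5
G0 X0.000 Y0.000

1 u = 1 mm; y_m = 251.616 − y.

[1] `<rect>` rectangle, #008000→score S379 F1740: (36.103,209.429) → (63.495,209.429) → (63.495,199.441) → (36.103,199.441) → (36.103,209.429) (closed)

[2] `<path>` open polyline, #008000→score S379 F1740: (11.187,200.884) → (284.799,113.076) → (202.056,219.062) → (97.381,22.633)

[3] `<rect>` rectangle, #008000→score S379 F1740: (172.976,214.453) → (256.350,214.453) → (256.350,181.652) → (172.976,181.652) → (172.976,214.453) (closed)

[4] `<path>` closed polygon, #008000→score S379 F1740: (107.773,168.803) → (340.334,92.840) → (223.154,96.352) → (28.707,101.164) → (317.470,125.702) → (344.382,228.262) → (107.773,168.803) (closed)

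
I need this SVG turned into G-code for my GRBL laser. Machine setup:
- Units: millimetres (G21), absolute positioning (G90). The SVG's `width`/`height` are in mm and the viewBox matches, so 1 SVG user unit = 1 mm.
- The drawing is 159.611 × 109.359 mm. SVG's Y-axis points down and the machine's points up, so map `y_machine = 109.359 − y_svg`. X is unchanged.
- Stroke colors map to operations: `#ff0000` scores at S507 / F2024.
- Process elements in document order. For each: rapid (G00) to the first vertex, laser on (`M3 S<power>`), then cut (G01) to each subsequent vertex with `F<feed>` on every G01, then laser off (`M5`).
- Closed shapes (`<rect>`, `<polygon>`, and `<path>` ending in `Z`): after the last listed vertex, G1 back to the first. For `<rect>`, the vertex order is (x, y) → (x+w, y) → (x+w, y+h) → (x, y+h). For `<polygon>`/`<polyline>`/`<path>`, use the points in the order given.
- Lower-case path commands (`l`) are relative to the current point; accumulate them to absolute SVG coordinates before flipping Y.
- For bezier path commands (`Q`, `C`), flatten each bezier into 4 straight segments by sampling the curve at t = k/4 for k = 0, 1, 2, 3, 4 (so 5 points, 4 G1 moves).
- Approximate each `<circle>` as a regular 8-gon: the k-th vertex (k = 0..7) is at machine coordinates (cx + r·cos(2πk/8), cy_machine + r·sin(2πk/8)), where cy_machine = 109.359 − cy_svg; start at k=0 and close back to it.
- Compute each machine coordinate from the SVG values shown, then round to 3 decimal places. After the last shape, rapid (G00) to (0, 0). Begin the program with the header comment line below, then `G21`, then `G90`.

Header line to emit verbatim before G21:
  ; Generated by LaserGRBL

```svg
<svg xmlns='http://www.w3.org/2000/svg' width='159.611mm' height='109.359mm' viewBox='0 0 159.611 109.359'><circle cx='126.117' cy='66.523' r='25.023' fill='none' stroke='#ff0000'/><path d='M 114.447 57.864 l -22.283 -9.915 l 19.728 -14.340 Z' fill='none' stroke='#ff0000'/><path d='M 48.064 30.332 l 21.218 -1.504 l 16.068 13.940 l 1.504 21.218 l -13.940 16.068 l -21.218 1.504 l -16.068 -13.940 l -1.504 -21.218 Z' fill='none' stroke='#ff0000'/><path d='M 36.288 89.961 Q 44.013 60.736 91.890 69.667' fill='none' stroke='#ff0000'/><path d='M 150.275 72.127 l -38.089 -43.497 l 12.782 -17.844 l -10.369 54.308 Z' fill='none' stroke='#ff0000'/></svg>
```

viewBox `0 0 159.611 109.359` with mm width/height → 1 unit = 1 mm. Flip: y_m = 109.359 − y_svg.

**Shape 1** — `<circle>` circle, stroke `#ff0000` → score (S507, F2024). Machine vertices: (151.140,42.836) → (143.811,60.530) → (126.117,67.859) → (108.423,60.530) → (101.094,42.836) → (108.423,25.142) → (126.117,17.813) → (143.811,25.142) → (151.140,42.836). Closed: final G1 returns to the first vertex.

**Shape 2** — `<path>` regular polygon, stroke `#ff0000` → score (S507, F2024). Machine vertices: (114.447,51.495) → (92.164,61.410) → (111.892,75.750) → (114.447,51.495). Closed: final G1 returns to the first vertex.

**Shape 3** — `<path>` regular polygon, stroke `#ff0000` → score (S507, F2024). Machine vertices: (48.064,79.027) → (69.282,80.531) → (85.350,66.591) → (86.854,45.373) → (72.914,29.305) → (51.696,27.801) → (35.628,41.741) → (34.124,62.959) → (48.064,79.027). Closed: final G1 returns to the first vertex.

**Shape 4** — `<path>` quadratic bezier, stroke `#ff0000` → score (S507, F2024). Control points (SVG): P0=(36.288,89.961), P1=(44.013,60.736), P2=(91.890,69.667); sampled at t=k/4. Machine vertices: (36.288,19.398) → (42.660,31.626) → (54.051,39.084) → (70.461,41.773) → (91.890,39.692). Open path.

**Shape 5** — `<path>` closed polygon, stroke `#ff0000` → score (S507, F2024). Machine vertices: (150.275,37.232) → (112.186,80.729) → (124.968,98.573) → (114.599,44.265) → (150.275,37.232). Closed: final G1 returns to the first vertex.

; Generated by LaserGRBL
G21
G90
G00 X151.140 Y42.836
M3 S507
G01 X143.811 Y60.530 F2024
G01 X126.117 Y67.859 F2024
G01 X108.423 Y60.530 F2024
G01 X101.094 Y42.836 F2024
G01 X108.423 Y25.142 F2024
G01 X126.117 Y17.813 F2024
G01 X143.811 Y25.142 F2024
G01 X151.140 Y42.836 F2024
M5
G00 X114.447 Y51.495
M3 S507
G01 X92.164 Y61.410 F2024
G01 X111.892 Y75.750 F2024
G01 X114.447 Y51.495 F2024
M5
G00 X48.064 Y79.027
M3 S507
G01 X69.282 Y80.531 F2024
G01 X85.350 Y66.591 F2024
G01 X86.854 Y45.373 F2024
G01 X72.914 Y29.305 F2024
G01 X51.696 Y27.801 F2024
G01 X35.628 Y41.741 F2024
G01 X34.124 Y62.959 F2024
G01 X48.064 Y79.027 F2024
M5
G00 X36.288 Y19.398
M3 S507
G01 X42.660 Y31.626 F2024
G01 X54.051 Y39.084 F2024
G01 X70.461 Y41.773 F2024
G01 X91.890 Y39.692 F2024
M5
G00 X150.275 Y37.232
M3 S507
G01 X112.186 Y80.729 F2024
G01 X124.968 Y98.573 F2024
G01 X114.599 Y44.265 F2024
G01 X150.275 Y37.232 F2024
M5
G00 X0.000 Y0.000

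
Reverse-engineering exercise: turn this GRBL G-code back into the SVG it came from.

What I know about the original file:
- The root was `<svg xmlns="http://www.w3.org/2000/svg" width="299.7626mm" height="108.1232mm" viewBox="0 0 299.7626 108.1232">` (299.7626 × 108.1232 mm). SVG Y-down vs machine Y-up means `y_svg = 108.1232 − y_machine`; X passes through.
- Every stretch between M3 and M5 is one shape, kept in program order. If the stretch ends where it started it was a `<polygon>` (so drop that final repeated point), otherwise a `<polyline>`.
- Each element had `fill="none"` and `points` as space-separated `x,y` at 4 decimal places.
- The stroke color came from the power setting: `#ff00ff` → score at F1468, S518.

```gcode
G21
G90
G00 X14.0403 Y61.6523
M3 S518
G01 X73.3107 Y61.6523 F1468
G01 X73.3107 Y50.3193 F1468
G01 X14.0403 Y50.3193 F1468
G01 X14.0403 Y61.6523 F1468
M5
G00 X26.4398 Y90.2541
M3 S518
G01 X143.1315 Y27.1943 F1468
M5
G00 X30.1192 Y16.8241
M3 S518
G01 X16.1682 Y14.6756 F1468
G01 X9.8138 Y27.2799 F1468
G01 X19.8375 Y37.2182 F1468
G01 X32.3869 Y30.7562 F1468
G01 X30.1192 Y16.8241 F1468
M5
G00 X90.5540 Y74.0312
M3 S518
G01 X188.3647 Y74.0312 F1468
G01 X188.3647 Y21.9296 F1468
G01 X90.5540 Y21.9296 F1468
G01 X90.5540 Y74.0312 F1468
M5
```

y_svg = 108.1232 − y_m. Every run uses S518, so all elements get stroke `#ff00ff` (score).

[1] closed run; points: 14.0403,46.4709 73.3107,46.4709 73.3107,57.8039 14.0403,57.8039

[2] open run; points: 26.4398,17.8691 143.1315,80.9289

[3] closed run; points: 30.1192,91.2991 16.1682,93.4476 9.8138,80.8433 19.8375,70.9050 32.3869,77.3670

[4] closed run; points: 90.5540,34.0920 188.3647,34.0920 188.3647,86.1936 90.5540,86.1936

<svg xmlns="http://www.w3.org/2000/svg" width="299.7626mm" height="108.1232mm" viewBox="0 0 299.7626 108.1232">
  <polygon points="14.0403,46.4709 73.3107,46.4709 73.3107,57.8039 14.0403,57.8039" fill="none" stroke="#ff00ff"/>
  <polyline points="26.4398,17.8691 143.1315,80.9289" fill="none" stroke="#ff00ff"/>
  <polygon points="30.1192,91.2991 16.1682,93.4476 9.8138,80.8433 19.8375,70.9050 32.3869,77.3670" fill="none" stroke="#ff00ff"/>
  <polygon points="90.5540,34.0920 188.3647,34.0920 188.3647,86.1936 90.5540,86.1936" fill="none" stroke="#ff00ff"/>
</svg>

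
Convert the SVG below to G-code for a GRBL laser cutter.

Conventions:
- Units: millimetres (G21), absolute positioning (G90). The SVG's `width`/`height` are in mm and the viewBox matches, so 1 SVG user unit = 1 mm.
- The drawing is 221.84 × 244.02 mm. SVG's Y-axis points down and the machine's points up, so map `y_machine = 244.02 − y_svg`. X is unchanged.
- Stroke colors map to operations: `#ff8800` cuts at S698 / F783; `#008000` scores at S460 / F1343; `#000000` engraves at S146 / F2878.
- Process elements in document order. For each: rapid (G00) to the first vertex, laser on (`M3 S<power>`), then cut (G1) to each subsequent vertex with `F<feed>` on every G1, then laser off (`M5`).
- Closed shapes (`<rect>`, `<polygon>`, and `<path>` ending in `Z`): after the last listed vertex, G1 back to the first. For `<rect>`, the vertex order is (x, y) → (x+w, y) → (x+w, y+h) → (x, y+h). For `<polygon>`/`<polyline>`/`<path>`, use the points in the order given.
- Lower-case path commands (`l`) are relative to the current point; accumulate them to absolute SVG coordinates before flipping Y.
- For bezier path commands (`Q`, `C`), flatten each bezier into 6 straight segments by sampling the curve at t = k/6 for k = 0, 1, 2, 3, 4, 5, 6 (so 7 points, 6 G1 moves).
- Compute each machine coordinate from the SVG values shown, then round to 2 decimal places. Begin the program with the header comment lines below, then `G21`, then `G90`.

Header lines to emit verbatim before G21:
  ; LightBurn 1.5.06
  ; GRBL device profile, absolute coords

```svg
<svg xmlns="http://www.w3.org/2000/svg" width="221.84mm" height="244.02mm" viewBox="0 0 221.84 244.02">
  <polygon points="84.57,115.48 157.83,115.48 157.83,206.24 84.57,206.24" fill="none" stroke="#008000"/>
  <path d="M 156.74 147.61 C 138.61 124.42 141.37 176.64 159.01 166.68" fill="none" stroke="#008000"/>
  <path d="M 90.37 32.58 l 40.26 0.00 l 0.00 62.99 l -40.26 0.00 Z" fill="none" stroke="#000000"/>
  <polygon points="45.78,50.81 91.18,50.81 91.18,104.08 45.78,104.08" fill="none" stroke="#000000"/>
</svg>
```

viewBox `0 0 221.84 244.02` with mm width/height → 1 unit = 1 mm. Flip: y_m = 244.02 − y_svg.

**Shape 1** — `<polygon>` rectangle, stroke `#008000` → score (S460, F1343). Machine vertices: (84.57,128.54) → (157.83,128.54) → (157.83,37.78) → (84.57,37.78) → (84.57,128.54). Closed: final G1 returns to the first vertex.

**Shape 2** — `<path>` cubic bezier, stroke `#008000` → score (S460, F1343). Control points (SVG): P0=(156.74,147.61), P1=(138.61,124.42), P2=(141.37,176.64), P3=(159.01,166.68); sampled at t=k/6. Machine vertices: (156.74,96.41) → (149.39,102.36) → (145.35,99.56) → (144.46,91.84) → (146.55,83.01) → (151.46,76.90) → (159.01,77.34). Open path.

**Shape 3** — `<path>` rectangle, stroke `#000000` → engrave (S146, F2878). Machine vertices: (90.37,211.44) → (130.63,211.44) → (130.63,148.45) → (90.37,148.45) → (90.37,211.44). Closed: final G1 returns to the first vertex.

**Shape 4** — `<polygon>` rectangle, stroke `#000000` → engrave (S146, F2878). Machine vertices: (45.78,193.21) → (91.18,193.21) → (91.18,139.94) → (45.78,139.94) → (45.78,193.21). Closed: final G1 returns to the first vertex.

; LightBurn 1.5.06
; GRBL device profile, absolute coords
G21
G90
G00 X84.57 Y128.54
M3 S460
G1 X157.83 Y128.54 F1343
G1 X157.83 Y37.78 F1343
G1 X84.57 Y37.78 F1343
G1 X84.57 Y128.54 F1343
M5
G00 X156.74 Y96.41
M3 S460
G1 X149.39 Y102.36 F1343
G1 X145.35 Y99.56 F1343
G1 X144.46 Y91.84 F1343
G1 X146.55 Y83.01 F1343
G1 X151.46 Y76.90 F1343
G1 X159.01 Y77.34 F1343
M5
G00 X90.37 Y211.44
M3 S146
G1 X130.63 Y211.44 F2878
G1 X130.63 Y148.45 F2878
G1 X90.37 Y148.45 F2878
G1 X90.37 Y211.44 F2878
M5
G00 X45.78 Y193.21
M3 S146
G1 X91.18 Y193.21 F2878
G1 X91.18 Y139.94 F2878
G1 X45.78 Y139.94 F2878
G1 X45.78 Y193.21 F2878
M5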